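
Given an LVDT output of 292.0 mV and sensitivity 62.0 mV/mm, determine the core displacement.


Displacement = Vout / sensitivity.
d = 292.0 / 62.0
d = 4.71 mm

4.71 mm


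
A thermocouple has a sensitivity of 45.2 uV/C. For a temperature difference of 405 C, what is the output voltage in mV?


The thermocouple output V = sensitivity * dT.
V = 45.2 uV/C * 405 C
V = 18306.0 uV
V = 18.306 mV

18.306 mV


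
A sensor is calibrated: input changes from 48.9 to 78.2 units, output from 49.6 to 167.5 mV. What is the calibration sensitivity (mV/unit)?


Sensitivity = (y2 - y1) / (x2 - x1).
S = (167.5 - 49.6) / (78.2 - 48.9)
S = 117.9 / 29.3
S = 4.0239 mV/unit

4.0239 mV/unit


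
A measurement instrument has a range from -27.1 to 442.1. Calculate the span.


Span = upper range - lower range.
Span = 442.1 - (-27.1)
Span = 469.2

469.2


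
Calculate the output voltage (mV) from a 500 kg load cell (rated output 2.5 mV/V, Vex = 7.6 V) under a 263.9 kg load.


Vout = rated_output * Vex * (load / capacity).
Vout = 2.5 * 7.6 * (263.9 / 500)
Vout = 2.5 * 7.6 * 0.5278
Vout = 10.028 mV

10.028 mV


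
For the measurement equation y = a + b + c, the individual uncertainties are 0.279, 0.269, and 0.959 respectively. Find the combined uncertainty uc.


For a sum of independent quantities, uc = sqrt(u1^2 + u2^2 + u3^2).
uc = sqrt(0.279^2 + 0.269^2 + 0.959^2)
uc = sqrt(0.077841 + 0.072361 + 0.919681)
uc = 1.0344

1.0344


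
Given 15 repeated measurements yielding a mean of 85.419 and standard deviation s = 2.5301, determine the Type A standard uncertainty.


The standard uncertainty for Type A evaluation is u = s / sqrt(n).
u = 2.5301 / sqrt(15)
u = 2.5301 / 3.873
u = 0.6533

0.6533


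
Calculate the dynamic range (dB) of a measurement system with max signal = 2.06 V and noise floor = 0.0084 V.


Dynamic range = 20 * log10(Vmax / Vnoise).
DR = 20 * log10(2.06 / 0.0084)
DR = 20 * log10(245.24)
DR = 47.79 dB

47.79 dB


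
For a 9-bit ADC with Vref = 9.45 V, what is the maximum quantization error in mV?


The maximum quantization error is +/- LSB/2.
LSB = Vref / 2^n = 9.45 / 512 = 0.01845703 V
Max error = LSB / 2 = 0.01845703 / 2 = 0.00922852 V
Max error = 9.2285 mV

9.2285 mV


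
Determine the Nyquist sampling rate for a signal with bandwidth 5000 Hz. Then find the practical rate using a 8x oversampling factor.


By Nyquist theorem, fs_min = 2 * fmax.
fs_min = 2 * 5000 = 10000 Hz
Practical rate = 8 * fs_min = 8 * 10000 = 80000 Hz

fs_min = 10000 Hz, fs_practical = 80000 Hz


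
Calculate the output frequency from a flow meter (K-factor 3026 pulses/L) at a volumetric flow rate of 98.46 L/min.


Frequency = K * Q / 60 (converting L/min to L/s).
f = 3026 * 98.46 / 60
f = 297939.96 / 60
f = 4965.67 Hz

4965.67 Hz


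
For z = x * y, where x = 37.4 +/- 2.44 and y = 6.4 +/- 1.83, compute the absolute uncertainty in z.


For a product z = x*y, the relative uncertainty is:
uz/z = sqrt((ux/x)^2 + (uy/y)^2)
Relative uncertainties: ux/x = 2.44/37.4 = 0.065241
uy/y = 1.83/6.4 = 0.285938
z = 37.4 * 6.4 = 239.4
uz = 239.4 * sqrt(0.065241^2 + 0.285938^2) = 70.201

70.201


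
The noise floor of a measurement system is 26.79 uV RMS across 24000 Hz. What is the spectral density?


Noise spectral density = Vrms / sqrt(BW).
NSD = 26.79 / sqrt(24000)
NSD = 26.79 / 154.9193
NSD = 0.1729 uV/sqrt(Hz)

0.1729 uV/sqrt(Hz)


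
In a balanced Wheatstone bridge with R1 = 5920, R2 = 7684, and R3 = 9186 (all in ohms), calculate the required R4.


At balance: R1*R4 = R2*R3, so R4 = R2*R3/R1.
R4 = 7684 * 9186 / 5920
R4 = 70585224 / 5920
R4 = 11923.18 ohm

11923.18 ohm


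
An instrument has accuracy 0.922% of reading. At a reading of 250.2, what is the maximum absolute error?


Absolute error = (accuracy% / 100) * reading.
Error = (0.922 / 100) * 250.2
Error = 0.00922 * 250.2
Error = 2.3068

2.3068


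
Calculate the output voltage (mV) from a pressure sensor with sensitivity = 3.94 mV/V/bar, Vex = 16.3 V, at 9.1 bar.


Output = sensitivity * Vex * P.
Vout = 3.94 * 16.3 * 9.1
Vout = 64.222 * 9.1
Vout = 584.42 mV

584.42 mV


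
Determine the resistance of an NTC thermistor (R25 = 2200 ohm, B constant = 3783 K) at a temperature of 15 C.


NTC thermistor equation: Rt = R25 * exp(B * (1/T - 1/T25)).
T in Kelvin: 288.15 K, T25 = 298.15 K
1/T - 1/T25 = 1/288.15 - 1/298.15 = 0.0001164
B * (1/T - 1/T25) = 3783 * 0.0001164 = 0.4403
Rt = 2200 * exp(0.4403) = 3417.1 ohm

3417.1 ohm


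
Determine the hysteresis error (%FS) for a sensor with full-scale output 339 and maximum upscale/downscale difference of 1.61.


Hysteresis = (max difference / full scale) * 100%.
H = (1.61 / 339) * 100
H = 0.475 %FS

0.475 %FS


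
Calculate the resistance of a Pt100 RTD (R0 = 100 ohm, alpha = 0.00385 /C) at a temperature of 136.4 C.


The RTD equation: Rt = R0 * (1 + alpha * T).
Rt = 100 * (1 + 0.00385 * 136.4)
Rt = 100 * (1 + 0.52514)
Rt = 100 * 1.52514
Rt = 152.514 ohm

152.514 ohm


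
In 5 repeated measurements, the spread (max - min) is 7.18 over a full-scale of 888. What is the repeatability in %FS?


Repeatability = (spread / full scale) * 100%.
R = (7.18 / 888) * 100
R = 0.809 %FS

0.809 %FS


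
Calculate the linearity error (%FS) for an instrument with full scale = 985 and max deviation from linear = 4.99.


Linearity error = (max deviation / full scale) * 100%.
Linearity = (4.99 / 985) * 100
Linearity = 0.507 %FS

0.507 %FS


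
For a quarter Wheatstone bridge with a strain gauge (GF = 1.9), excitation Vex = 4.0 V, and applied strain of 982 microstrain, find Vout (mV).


Quarter bridge output: Vout = (GF * epsilon * Vex) / 4.
Vout = (1.9 * 982e-6 * 4.0) / 4
Vout = 0.0074632 / 4 V
Vout = 0.0018658 V = 1.8658 mV

1.8658 mV


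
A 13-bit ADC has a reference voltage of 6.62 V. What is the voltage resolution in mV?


The resolution (LSB) of an ADC is Vref / 2^n.
LSB = 6.62 / 2^13
LSB = 6.62 / 8192
LSB = 0.00080811 V = 0.80810547 mV

0.80810547 mV


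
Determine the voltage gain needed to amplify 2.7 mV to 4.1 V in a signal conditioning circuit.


Gain = Vout / Vin (converting to same units).
G = 4.1 V / 2.7 mV
G = 4100.0 mV / 2.7 mV
G = 1518.52

1518.52


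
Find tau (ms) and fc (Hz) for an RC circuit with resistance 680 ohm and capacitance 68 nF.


Time constant: tau = R * C.
tau = 680 * 6.80e-08 = 4.624e-05 s
tau = 0.0462 ms
Cutoff frequency: fc = 1 / (2*pi*R*C).
fc = 1 / (2*pi*4.624e-05) = 3441.93 Hz

tau = 0.0462 ms, fc = 3441.93 Hz


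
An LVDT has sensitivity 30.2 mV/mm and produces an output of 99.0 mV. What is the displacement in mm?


Displacement = Vout / sensitivity.
d = 99.0 / 30.2
d = 3.278 mm

3.278 mm


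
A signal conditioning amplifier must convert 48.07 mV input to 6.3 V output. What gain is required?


Gain = Vout / Vin (converting to same units).
G = 6.3 V / 48.07 mV
G = 6300.0 mV / 48.07 mV
G = 131.06

131.06


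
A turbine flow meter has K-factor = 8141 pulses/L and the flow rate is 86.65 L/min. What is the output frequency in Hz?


Frequency = K * Q / 60 (converting L/min to L/s).
f = 8141 * 86.65 / 60
f = 705417.65 / 60
f = 11756.96 Hz

11756.96 Hz


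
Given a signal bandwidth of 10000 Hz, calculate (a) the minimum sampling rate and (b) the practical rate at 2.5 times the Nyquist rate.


By Nyquist theorem, fs_min = 2 * fmax.
fs_min = 2 * 10000 = 20000 Hz
Practical rate = 2.5 * fs_min = 2.5 * 20000 = 50000 Hz

fs_min = 20000 Hz, fs_practical = 50000 Hz


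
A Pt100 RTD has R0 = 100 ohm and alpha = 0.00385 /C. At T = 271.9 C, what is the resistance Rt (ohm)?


The RTD equation: Rt = R0 * (1 + alpha * T).
Rt = 100 * (1 + 0.00385 * 271.9)
Rt = 100 * (1 + 1.046815)
Rt = 100 * 2.046815
Rt = 204.681 ohm

204.681 ohm


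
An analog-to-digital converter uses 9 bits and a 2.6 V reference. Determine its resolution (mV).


The resolution (LSB) of an ADC is Vref / 2^n.
LSB = 2.6 / 2^9
LSB = 2.6 / 512
LSB = 0.00507813 V = 5.078125 mV

5.078125 mV


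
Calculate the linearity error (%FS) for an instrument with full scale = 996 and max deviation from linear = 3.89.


Linearity error = (max deviation / full scale) * 100%.
Linearity = (3.89 / 996) * 100
Linearity = 0.391 %FS

0.391 %FS


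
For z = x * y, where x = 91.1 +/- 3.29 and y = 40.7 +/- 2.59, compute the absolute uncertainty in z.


For a product z = x*y, the relative uncertainty is:
uz/z = sqrt((ux/x)^2 + (uy/y)^2)
Relative uncertainties: ux/x = 3.29/91.1 = 0.036114
uy/y = 2.59/40.7 = 0.063636
z = 91.1 * 40.7 = 3707.8
uz = 3707.8 * sqrt(0.036114^2 + 0.063636^2) = 271.297

271.297


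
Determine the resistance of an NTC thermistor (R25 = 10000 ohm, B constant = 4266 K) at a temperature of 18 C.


NTC thermistor equation: Rt = R25 * exp(B * (1/T - 1/T25)).
T in Kelvin: 291.15 K, T25 = 298.15 K
1/T - 1/T25 = 1/291.15 - 1/298.15 = 8.064e-05
B * (1/T - 1/T25) = 4266 * 8.064e-05 = 0.344
Rt = 10000 * exp(0.344) = 14105.9 ohm

14105.9 ohm


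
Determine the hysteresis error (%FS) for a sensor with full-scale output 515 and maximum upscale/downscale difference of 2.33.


Hysteresis = (max difference / full scale) * 100%.
H = (2.33 / 515) * 100
H = 0.452 %FS

0.452 %FS


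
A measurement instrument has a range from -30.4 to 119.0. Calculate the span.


Span = upper range - lower range.
Span = 119.0 - (-30.4)
Span = 149.4

149.4


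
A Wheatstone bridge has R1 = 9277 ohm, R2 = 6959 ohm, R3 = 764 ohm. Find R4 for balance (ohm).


At balance: R1*R4 = R2*R3, so R4 = R2*R3/R1.
R4 = 6959 * 764 / 9277
R4 = 5316676 / 9277
R4 = 573.1 ohm

573.1 ohm


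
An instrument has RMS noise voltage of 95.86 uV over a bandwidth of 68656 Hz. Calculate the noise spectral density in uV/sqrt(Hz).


Noise spectral density = Vrms / sqrt(BW).
NSD = 95.86 / sqrt(68656)
NSD = 95.86 / 262.0229
NSD = 0.3658 uV/sqrt(Hz)

0.3658 uV/sqrt(Hz)


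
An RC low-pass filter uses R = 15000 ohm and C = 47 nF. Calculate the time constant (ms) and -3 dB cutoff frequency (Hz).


Time constant: tau = R * C.
tau = 15000 * 4.70e-08 = 0.000705 s
tau = 0.705 ms
Cutoff frequency: fc = 1 / (2*pi*R*C).
fc = 1 / (2*pi*0.000705) = 225.75 Hz

tau = 0.705 ms, fc = 225.75 Hz


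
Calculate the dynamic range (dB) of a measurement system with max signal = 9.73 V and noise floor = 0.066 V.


Dynamic range = 20 * log10(Vmax / Vnoise).
DR = 20 * log10(9.73 / 0.066)
DR = 20 * log10(147.42)
DR = 43.37 dB

43.37 dB


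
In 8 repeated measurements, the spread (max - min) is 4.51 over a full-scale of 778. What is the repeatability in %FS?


Repeatability = (spread / full scale) * 100%.
R = (4.51 / 778) * 100
R = 0.58 %FS

0.58 %FS


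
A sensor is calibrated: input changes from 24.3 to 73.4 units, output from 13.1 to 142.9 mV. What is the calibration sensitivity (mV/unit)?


Sensitivity = (y2 - y1) / (x2 - x1).
S = (142.9 - 13.1) / (73.4 - 24.3)
S = 129.8 / 49.1
S = 2.6436 mV/unit

2.6436 mV/unit


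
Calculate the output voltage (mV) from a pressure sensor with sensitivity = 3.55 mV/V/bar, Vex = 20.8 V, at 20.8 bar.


Output = sensitivity * Vex * P.
Vout = 3.55 * 20.8 * 20.8
Vout = 73.84 * 20.8
Vout = 1535.87 mV

1535.87 mV


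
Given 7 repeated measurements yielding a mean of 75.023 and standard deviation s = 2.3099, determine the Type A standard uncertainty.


The standard uncertainty for Type A evaluation is u = s / sqrt(n).
u = 2.3099 / sqrt(7)
u = 2.3099 / 2.6458
u = 0.8731

0.8731


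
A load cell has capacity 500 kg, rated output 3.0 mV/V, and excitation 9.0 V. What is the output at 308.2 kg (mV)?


Vout = rated_output * Vex * (load / capacity).
Vout = 3.0 * 9.0 * (308.2 / 500)
Vout = 3.0 * 9.0 * 0.6164
Vout = 16.643 mV

16.643 mV


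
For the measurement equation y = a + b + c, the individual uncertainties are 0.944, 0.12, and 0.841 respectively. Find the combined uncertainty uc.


For a sum of independent quantities, uc = sqrt(u1^2 + u2^2 + u3^2).
uc = sqrt(0.944^2 + 0.12^2 + 0.841^2)
uc = sqrt(0.891136 + 0.0144 + 0.707281)
uc = 1.27

1.27


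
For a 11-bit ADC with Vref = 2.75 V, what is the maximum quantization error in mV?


The maximum quantization error is +/- LSB/2.
LSB = Vref / 2^n = 2.75 / 2048 = 0.00134277 V
Max error = LSB / 2 = 0.00134277 / 2 = 0.00067139 V
Max error = 0.6714 mV

0.6714 mV


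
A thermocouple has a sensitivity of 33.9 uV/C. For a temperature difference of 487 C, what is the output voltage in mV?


The thermocouple output V = sensitivity * dT.
V = 33.9 uV/C * 487 C
V = 16509.3 uV
V = 16.509 mV

16.509 mV


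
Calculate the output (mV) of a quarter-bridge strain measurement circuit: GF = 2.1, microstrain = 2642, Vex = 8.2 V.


Quarter bridge output: Vout = (GF * epsilon * Vex) / 4.
Vout = (2.1 * 2642e-6 * 8.2) / 4
Vout = 0.04549524 / 4 V
Vout = 0.01137381 V = 11.3738 mV

11.3738 mV


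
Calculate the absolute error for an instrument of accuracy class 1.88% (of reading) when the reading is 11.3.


Absolute error = (accuracy% / 100) * reading.
Error = (1.88 / 100) * 11.3
Error = 0.0188 * 11.3
Error = 0.2124

0.2124


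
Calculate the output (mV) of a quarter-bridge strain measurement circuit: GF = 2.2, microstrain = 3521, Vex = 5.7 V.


Quarter bridge output: Vout = (GF * epsilon * Vex) / 4.
Vout = (2.2 * 3521e-6 * 5.7) / 4
Vout = 0.04415334 / 4 V
Vout = 0.01103833 V = 11.0383 mV

11.0383 mV


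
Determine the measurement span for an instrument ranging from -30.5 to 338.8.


Span = upper range - lower range.
Span = 338.8 - (-30.5)
Span = 369.3

369.3


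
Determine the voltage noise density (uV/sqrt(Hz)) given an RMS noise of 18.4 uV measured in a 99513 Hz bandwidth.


Noise spectral density = Vrms / sqrt(BW).
NSD = 18.4 / sqrt(99513)
NSD = 18.4 / 315.4568
NSD = 0.0583 uV/sqrt(Hz)

0.0583 uV/sqrt(Hz)


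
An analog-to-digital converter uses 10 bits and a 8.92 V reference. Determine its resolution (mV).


The resolution (LSB) of an ADC is Vref / 2^n.
LSB = 8.92 / 2^10
LSB = 8.92 / 1024
LSB = 0.00871094 V = 8.7109375 mV

8.7109375 mV


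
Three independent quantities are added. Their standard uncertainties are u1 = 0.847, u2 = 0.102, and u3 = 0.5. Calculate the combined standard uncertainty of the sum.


For a sum of independent quantities, uc = sqrt(u1^2 + u2^2 + u3^2).
uc = sqrt(0.847^2 + 0.102^2 + 0.5^2)
uc = sqrt(0.717409 + 0.010404 + 0.25)
uc = 0.9888

0.9888


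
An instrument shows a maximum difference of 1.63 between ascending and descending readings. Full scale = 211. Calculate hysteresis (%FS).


Hysteresis = (max difference / full scale) * 100%.
H = (1.63 / 211) * 100
H = 0.773 %FS

0.773 %FS


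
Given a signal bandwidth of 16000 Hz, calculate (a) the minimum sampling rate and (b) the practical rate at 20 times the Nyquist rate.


By Nyquist theorem, fs_min = 2 * fmax.
fs_min = 2 * 16000 = 32000 Hz
Practical rate = 20 * fs_min = 20 * 32000 = 640000 Hz

fs_min = 32000 Hz, fs_practical = 640000 Hz


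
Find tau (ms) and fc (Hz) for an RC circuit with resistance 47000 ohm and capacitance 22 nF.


Time constant: tau = R * C.
tau = 47000 * 2.20e-08 = 0.001034 s
tau = 1.034 ms
Cutoff frequency: fc = 1 / (2*pi*R*C).
fc = 1 / (2*pi*0.001034) = 153.92 Hz

tau = 1.034 ms, fc = 153.92 Hz


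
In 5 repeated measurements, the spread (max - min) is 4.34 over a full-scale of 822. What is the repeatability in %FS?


Repeatability = (spread / full scale) * 100%.
R = (4.34 / 822) * 100
R = 0.528 %FS

0.528 %FS


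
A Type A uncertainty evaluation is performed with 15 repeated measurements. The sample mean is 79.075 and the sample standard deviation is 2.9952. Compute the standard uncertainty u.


The standard uncertainty for Type A evaluation is u = s / sqrt(n).
u = 2.9952 / sqrt(15)
u = 2.9952 / 3.873
u = 0.7734

0.7734


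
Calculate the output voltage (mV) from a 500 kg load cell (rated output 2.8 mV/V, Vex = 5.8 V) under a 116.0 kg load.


Vout = rated_output * Vex * (load / capacity).
Vout = 2.8 * 5.8 * (116.0 / 500)
Vout = 2.8 * 5.8 * 0.232
Vout = 3.768 mV

3.768 mV


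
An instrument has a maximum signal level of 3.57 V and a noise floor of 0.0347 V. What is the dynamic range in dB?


Dynamic range = 20 * log10(Vmax / Vnoise).
DR = 20 * log10(3.57 / 0.0347)
DR = 20 * log10(102.88)
DR = 40.25 dB

40.25 dB


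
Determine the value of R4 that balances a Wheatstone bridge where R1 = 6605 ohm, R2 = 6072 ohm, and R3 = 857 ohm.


At balance: R1*R4 = R2*R3, so R4 = R2*R3/R1.
R4 = 6072 * 857 / 6605
R4 = 5203704 / 6605
R4 = 787.84 ohm

787.84 ohm


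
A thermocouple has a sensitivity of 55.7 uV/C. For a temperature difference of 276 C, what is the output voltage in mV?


The thermocouple output V = sensitivity * dT.
V = 55.7 uV/C * 276 C
V = 15373.2 uV
V = 15.373 mV

15.373 mV


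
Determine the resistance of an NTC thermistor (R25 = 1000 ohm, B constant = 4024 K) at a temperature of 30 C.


NTC thermistor equation: Rt = R25 * exp(B * (1/T - 1/T25)).
T in Kelvin: 303.15 K, T25 = 298.15 K
1/T - 1/T25 = 1/303.15 - 1/298.15 = -5.532e-05
B * (1/T - 1/T25) = 4024 * -5.532e-05 = -0.2226
Rt = 1000 * exp(-0.2226) = 800.4 ohm

800.4 ohm


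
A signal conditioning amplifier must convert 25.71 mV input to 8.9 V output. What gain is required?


Gain = Vout / Vin (converting to same units).
G = 8.9 V / 25.71 mV
G = 8900.0 mV / 25.71 mV
G = 346.17

346.17


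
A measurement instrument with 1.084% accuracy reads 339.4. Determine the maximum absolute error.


Absolute error = (accuracy% / 100) * reading.
Error = (1.084 / 100) * 339.4
Error = 0.01084 * 339.4
Error = 3.6791

3.6791


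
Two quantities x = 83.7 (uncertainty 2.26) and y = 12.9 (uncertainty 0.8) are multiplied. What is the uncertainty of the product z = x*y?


For a product z = x*y, the relative uncertainty is:
uz/z = sqrt((ux/x)^2 + (uy/y)^2)
Relative uncertainties: ux/x = 2.26/83.7 = 0.027001
uy/y = 0.8/12.9 = 0.062016
z = 83.7 * 12.9 = 1079.7
uz = 1079.7 * sqrt(0.027001^2 + 0.062016^2) = 73.031

73.031


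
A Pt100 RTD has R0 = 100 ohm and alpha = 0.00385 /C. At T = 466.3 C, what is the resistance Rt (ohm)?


The RTD equation: Rt = R0 * (1 + alpha * T).
Rt = 100 * (1 + 0.00385 * 466.3)
Rt = 100 * (1 + 1.795255)
Rt = 100 * 2.795255
Rt = 279.526 ohm

279.526 ohm


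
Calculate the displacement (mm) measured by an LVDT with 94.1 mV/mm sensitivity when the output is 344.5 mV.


Displacement = Vout / sensitivity.
d = 344.5 / 94.1
d = 3.661 mm

3.661 mm


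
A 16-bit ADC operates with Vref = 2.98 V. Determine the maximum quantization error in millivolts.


The maximum quantization error is +/- LSB/2.
LSB = Vref / 2^n = 2.98 / 65536 = 4.547e-05 V
Max error = LSB / 2 = 4.547e-05 / 2 = 2.274e-05 V
Max error = 0.0227 mV

0.0227 mV


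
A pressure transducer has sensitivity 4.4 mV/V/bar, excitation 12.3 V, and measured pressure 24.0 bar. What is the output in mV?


Output = sensitivity * Vex * P.
Vout = 4.4 * 12.3 * 24.0
Vout = 54.12 * 24.0
Vout = 1298.88 mV

1298.88 mV


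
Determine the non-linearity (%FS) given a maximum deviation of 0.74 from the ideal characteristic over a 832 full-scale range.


Linearity error = (max deviation / full scale) * 100%.
Linearity = (0.74 / 832) * 100
Linearity = 0.089 %FS

0.089 %FS


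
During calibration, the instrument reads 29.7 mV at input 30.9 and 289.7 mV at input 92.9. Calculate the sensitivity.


Sensitivity = (y2 - y1) / (x2 - x1).
S = (289.7 - 29.7) / (92.9 - 30.9)
S = 260.0 / 62.0
S = 4.1935 mV/unit

4.1935 mV/unit


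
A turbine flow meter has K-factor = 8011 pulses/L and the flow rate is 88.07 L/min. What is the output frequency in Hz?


Frequency = K * Q / 60 (converting L/min to L/s).
f = 8011 * 88.07 / 60
f = 705528.77 / 60
f = 11758.81 Hz

11758.81 Hz


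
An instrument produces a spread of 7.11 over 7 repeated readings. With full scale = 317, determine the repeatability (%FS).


Repeatability = (spread / full scale) * 100%.
R = (7.11 / 317) * 100
R = 2.243 %FS

2.243 %FS


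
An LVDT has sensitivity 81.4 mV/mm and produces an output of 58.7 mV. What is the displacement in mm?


Displacement = Vout / sensitivity.
d = 58.7 / 81.4
d = 0.721 mm

0.721 mm


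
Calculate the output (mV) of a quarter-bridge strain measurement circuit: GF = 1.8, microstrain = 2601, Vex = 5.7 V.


Quarter bridge output: Vout = (GF * epsilon * Vex) / 4.
Vout = (1.8 * 2601e-6 * 5.7) / 4
Vout = 0.02668626 / 4 V
Vout = 0.00667156 V = 6.6716 mV

6.6716 mV


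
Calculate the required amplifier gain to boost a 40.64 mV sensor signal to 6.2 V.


Gain = Vout / Vin (converting to same units).
G = 6.2 V / 40.64 mV
G = 6200.0 mV / 40.64 mV
G = 152.56

152.56


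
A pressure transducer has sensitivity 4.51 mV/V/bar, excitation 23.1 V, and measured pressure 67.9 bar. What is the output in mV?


Output = sensitivity * Vex * P.
Vout = 4.51 * 23.1 * 67.9
Vout = 104.181 * 67.9
Vout = 7073.89 mV

7073.89 mV


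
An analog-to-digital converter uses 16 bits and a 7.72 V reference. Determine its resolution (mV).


The resolution (LSB) of an ADC is Vref / 2^n.
LSB = 7.72 / 2^16
LSB = 7.72 / 65536
LSB = 0.0001178 V = 0.11779785 mV

0.11779785 mV


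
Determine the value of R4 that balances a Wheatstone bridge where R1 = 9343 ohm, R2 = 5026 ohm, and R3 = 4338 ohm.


At balance: R1*R4 = R2*R3, so R4 = R2*R3/R1.
R4 = 5026 * 4338 / 9343
R4 = 21802788 / 9343
R4 = 2333.6 ohm

2333.6 ohm


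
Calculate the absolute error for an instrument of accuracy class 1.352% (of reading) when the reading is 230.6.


Absolute error = (accuracy% / 100) * reading.
Error = (1.352 / 100) * 230.6
Error = 0.01352 * 230.6
Error = 3.1177

3.1177


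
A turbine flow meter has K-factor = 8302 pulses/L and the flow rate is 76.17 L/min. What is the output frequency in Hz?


Frequency = K * Q / 60 (converting L/min to L/s).
f = 8302 * 76.17 / 60
f = 632363.34 / 60
f = 10539.39 Hz

10539.39 Hz


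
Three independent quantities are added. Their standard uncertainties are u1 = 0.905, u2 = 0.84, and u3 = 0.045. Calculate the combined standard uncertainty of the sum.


For a sum of independent quantities, uc = sqrt(u1^2 + u2^2 + u3^2).
uc = sqrt(0.905^2 + 0.84^2 + 0.045^2)
uc = sqrt(0.819025 + 0.7056 + 0.002025)
uc = 1.2356

1.2356


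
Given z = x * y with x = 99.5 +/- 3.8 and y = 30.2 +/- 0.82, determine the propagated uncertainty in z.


For a product z = x*y, the relative uncertainty is:
uz/z = sqrt((ux/x)^2 + (uy/y)^2)
Relative uncertainties: ux/x = 3.8/99.5 = 0.038191
uy/y = 0.82/30.2 = 0.027152
z = 99.5 * 30.2 = 3004.9
uz = 3004.9 * sqrt(0.038191^2 + 0.027152^2) = 140.808

140.808


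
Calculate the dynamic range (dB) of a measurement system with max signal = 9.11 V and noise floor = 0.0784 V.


Dynamic range = 20 * log10(Vmax / Vnoise).
DR = 20 * log10(9.11 / 0.0784)
DR = 20 * log10(116.2)
DR = 41.3 dB

41.3 dB


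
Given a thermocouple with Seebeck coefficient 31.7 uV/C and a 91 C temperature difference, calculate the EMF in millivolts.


The thermocouple output V = sensitivity * dT.
V = 31.7 uV/C * 91 C
V = 2884.7 uV
V = 2.885 mV

2.885 mV


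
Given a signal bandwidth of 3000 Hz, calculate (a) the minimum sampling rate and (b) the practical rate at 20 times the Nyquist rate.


By Nyquist theorem, fs_min = 2 * fmax.
fs_min = 2 * 3000 = 6000 Hz
Practical rate = 20 * fs_min = 20 * 6000 = 120000 Hz

fs_min = 6000 Hz, fs_practical = 120000 Hz


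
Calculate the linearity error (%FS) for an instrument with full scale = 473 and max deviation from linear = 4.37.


Linearity error = (max deviation / full scale) * 100%.
Linearity = (4.37 / 473) * 100
Linearity = 0.924 %FS

0.924 %FS


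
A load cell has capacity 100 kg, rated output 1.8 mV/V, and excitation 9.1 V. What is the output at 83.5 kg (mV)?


Vout = rated_output * Vex * (load / capacity).
Vout = 1.8 * 9.1 * (83.5 / 100)
Vout = 1.8 * 9.1 * 0.835
Vout = 13.677 mV

13.677 mV


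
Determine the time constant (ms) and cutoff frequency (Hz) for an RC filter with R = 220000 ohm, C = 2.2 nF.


Time constant: tau = R * C.
tau = 220000 * 2.20e-09 = 0.000484 s
tau = 0.484 ms
Cutoff frequency: fc = 1 / (2*pi*R*C).
fc = 1 / (2*pi*0.000484) = 328.83 Hz

tau = 0.484 ms, fc = 328.83 Hz


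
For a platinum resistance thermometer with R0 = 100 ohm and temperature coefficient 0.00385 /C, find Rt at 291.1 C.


The RTD equation: Rt = R0 * (1 + alpha * T).
Rt = 100 * (1 + 0.00385 * 291.1)
Rt = 100 * (1 + 1.120735)
Rt = 100 * 2.120735
Rt = 212.073 ohm

212.073 ohm


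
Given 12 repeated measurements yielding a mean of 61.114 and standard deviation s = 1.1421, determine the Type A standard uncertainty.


The standard uncertainty for Type A evaluation is u = s / sqrt(n).
u = 1.1421 / sqrt(12)
u = 1.1421 / 3.4641
u = 0.3297

0.3297


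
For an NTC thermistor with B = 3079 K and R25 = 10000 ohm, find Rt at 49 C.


NTC thermistor equation: Rt = R25 * exp(B * (1/T - 1/T25)).
T in Kelvin: 322.15 K, T25 = 298.15 K
1/T - 1/T25 = 1/322.15 - 1/298.15 = -0.00024987
B * (1/T - 1/T25) = 3079 * -0.00024987 = -0.7694
Rt = 10000 * exp(-0.7694) = 4633.1 ohm

4633.1 ohm


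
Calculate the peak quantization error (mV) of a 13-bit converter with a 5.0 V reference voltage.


The maximum quantization error is +/- LSB/2.
LSB = Vref / 2^n = 5.0 / 8192 = 0.00061035 V
Max error = LSB / 2 = 0.00061035 / 2 = 0.00030518 V
Max error = 0.3052 mV

0.3052 mV


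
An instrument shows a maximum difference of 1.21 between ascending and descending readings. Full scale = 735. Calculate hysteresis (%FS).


Hysteresis = (max difference / full scale) * 100%.
H = (1.21 / 735) * 100
H = 0.165 %FS

0.165 %FS


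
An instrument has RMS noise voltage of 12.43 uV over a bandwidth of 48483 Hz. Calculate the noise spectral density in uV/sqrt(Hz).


Noise spectral density = Vrms / sqrt(BW).
NSD = 12.43 / sqrt(48483)
NSD = 12.43 / 220.1886
NSD = 0.0565 uV/sqrt(Hz)

0.0565 uV/sqrt(Hz)


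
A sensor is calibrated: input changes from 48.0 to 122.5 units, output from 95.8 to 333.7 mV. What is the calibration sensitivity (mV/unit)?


Sensitivity = (y2 - y1) / (x2 - x1).
S = (333.7 - 95.8) / (122.5 - 48.0)
S = 237.9 / 74.5
S = 3.1933 mV/unit

3.1933 mV/unit


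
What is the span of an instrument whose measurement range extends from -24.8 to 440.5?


Span = upper range - lower range.
Span = 440.5 - (-24.8)
Span = 465.3

465.3


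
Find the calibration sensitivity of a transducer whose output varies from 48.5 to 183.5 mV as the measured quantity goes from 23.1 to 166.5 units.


Sensitivity = (y2 - y1) / (x2 - x1).
S = (183.5 - 48.5) / (166.5 - 23.1)
S = 135.0 / 143.4
S = 0.9414 mV/unit

0.9414 mV/unit


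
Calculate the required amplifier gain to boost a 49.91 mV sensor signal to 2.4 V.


Gain = Vout / Vin (converting to same units).
G = 2.4 V / 49.91 mV
G = 2400.0 mV / 49.91 mV
G = 48.09

48.09


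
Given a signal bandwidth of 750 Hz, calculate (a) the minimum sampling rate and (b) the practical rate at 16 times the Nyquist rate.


By Nyquist theorem, fs_min = 2 * fmax.
fs_min = 2 * 750 = 1500 Hz
Practical rate = 16 * fs_min = 16 * 1500 = 24000 Hz

fs_min = 1500 Hz, fs_practical = 24000 Hz


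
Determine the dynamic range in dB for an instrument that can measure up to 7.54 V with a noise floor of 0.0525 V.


Dynamic range = 20 * log10(Vmax / Vnoise).
DR = 20 * log10(7.54 / 0.0525)
DR = 20 * log10(143.62)
DR = 43.14 dB

43.14 dB


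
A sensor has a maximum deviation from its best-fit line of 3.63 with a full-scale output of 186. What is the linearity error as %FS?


Linearity error = (max deviation / full scale) * 100%.
Linearity = (3.63 / 186) * 100
Linearity = 1.952 %FS

1.952 %FS


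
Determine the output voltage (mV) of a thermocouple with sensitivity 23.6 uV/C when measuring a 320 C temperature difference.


The thermocouple output V = sensitivity * dT.
V = 23.6 uV/C * 320 C
V = 7552.0 uV
V = 7.552 mV

7.552 mV


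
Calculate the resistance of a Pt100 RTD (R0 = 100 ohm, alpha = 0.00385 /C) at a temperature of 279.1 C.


The RTD equation: Rt = R0 * (1 + alpha * T).
Rt = 100 * (1 + 0.00385 * 279.1)
Rt = 100 * (1 + 1.074535)
Rt = 100 * 2.074535
Rt = 207.453 ohm

207.453 ohm


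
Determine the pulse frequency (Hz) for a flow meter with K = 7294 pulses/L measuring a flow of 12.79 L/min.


Frequency = K * Q / 60 (converting L/min to L/s).
f = 7294 * 12.79 / 60
f = 93290.26 / 60
f = 1554.84 Hz

1554.84 Hz


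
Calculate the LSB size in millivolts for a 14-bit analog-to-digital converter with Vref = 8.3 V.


The resolution (LSB) of an ADC is Vref / 2^n.
LSB = 8.3 / 2^14
LSB = 8.3 / 16384
LSB = 0.00050659 V = 0.5065918 mV

0.5065918 mV


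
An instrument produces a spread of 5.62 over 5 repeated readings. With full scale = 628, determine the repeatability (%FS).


Repeatability = (spread / full scale) * 100%.
R = (5.62 / 628) * 100
R = 0.895 %FS

0.895 %FS


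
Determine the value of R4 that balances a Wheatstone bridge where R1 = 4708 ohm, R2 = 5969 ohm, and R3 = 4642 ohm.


At balance: R1*R4 = R2*R3, so R4 = R2*R3/R1.
R4 = 5969 * 4642 / 4708
R4 = 27708098 / 4708
R4 = 5885.32 ohm

5885.32 ohm


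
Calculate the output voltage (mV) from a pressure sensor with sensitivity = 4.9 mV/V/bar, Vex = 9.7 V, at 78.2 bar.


Output = sensitivity * Vex * P.
Vout = 4.9 * 9.7 * 78.2
Vout = 47.53 * 78.2
Vout = 3716.85 mV

3716.85 mV


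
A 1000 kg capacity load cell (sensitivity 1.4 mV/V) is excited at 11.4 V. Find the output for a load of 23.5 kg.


Vout = rated_output * Vex * (load / capacity).
Vout = 1.4 * 11.4 * (23.5 / 1000)
Vout = 1.4 * 11.4 * 0.0235
Vout = 0.375 mV

0.375 mV


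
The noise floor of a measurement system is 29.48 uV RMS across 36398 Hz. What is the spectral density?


Noise spectral density = Vrms / sqrt(BW).
NSD = 29.48 / sqrt(36398)
NSD = 29.48 / 190.7826
NSD = 0.1545 uV/sqrt(Hz)

0.1545 uV/sqrt(Hz)


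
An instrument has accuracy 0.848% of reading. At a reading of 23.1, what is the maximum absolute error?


Absolute error = (accuracy% / 100) * reading.
Error = (0.848 / 100) * 23.1
Error = 0.00848 * 23.1
Error = 0.1959

0.1959


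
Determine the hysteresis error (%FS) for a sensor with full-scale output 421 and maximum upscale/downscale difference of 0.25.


Hysteresis = (max difference / full scale) * 100%.
H = (0.25 / 421) * 100
H = 0.059 %FS

0.059 %FS


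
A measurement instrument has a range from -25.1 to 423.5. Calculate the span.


Span = upper range - lower range.
Span = 423.5 - (-25.1)
Span = 448.6

448.6


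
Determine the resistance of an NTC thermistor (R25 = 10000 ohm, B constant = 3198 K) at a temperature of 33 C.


NTC thermistor equation: Rt = R25 * exp(B * (1/T - 1/T25)).
T in Kelvin: 306.15 K, T25 = 298.15 K
1/T - 1/T25 = 1/306.15 - 1/298.15 = -8.764e-05
B * (1/T - 1/T25) = 3198 * -8.764e-05 = -0.2803
Rt = 10000 * exp(-0.2803) = 7555.7 ohm

7555.7 ohm


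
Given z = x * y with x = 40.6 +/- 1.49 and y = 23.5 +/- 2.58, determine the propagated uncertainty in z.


For a product z = x*y, the relative uncertainty is:
uz/z = sqrt((ux/x)^2 + (uy/y)^2)
Relative uncertainties: ux/x = 1.49/40.6 = 0.0367
uy/y = 2.58/23.5 = 0.109787
z = 40.6 * 23.5 = 954.1
uz = 954.1 * sqrt(0.0367^2 + 0.109787^2) = 110.445

110.445


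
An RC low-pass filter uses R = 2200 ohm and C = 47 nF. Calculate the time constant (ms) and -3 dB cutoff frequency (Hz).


Time constant: tau = R * C.
tau = 2200 * 4.70e-08 = 0.0001034 s
tau = 0.1034 ms
Cutoff frequency: fc = 1 / (2*pi*R*C).
fc = 1 / (2*pi*0.0001034) = 1539.22 Hz

tau = 0.1034 ms, fc = 1539.22 Hz


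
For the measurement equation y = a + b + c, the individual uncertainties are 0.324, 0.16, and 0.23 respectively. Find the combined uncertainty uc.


For a sum of independent quantities, uc = sqrt(u1^2 + u2^2 + u3^2).
uc = sqrt(0.324^2 + 0.16^2 + 0.23^2)
uc = sqrt(0.104976 + 0.0256 + 0.0529)
uc = 0.4283

0.4283


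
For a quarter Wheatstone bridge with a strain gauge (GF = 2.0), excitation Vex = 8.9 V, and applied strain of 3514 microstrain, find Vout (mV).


Quarter bridge output: Vout = (GF * epsilon * Vex) / 4.
Vout = (2.0 * 3514e-6 * 8.9) / 4
Vout = 0.0625492 / 4 V
Vout = 0.0156373 V = 15.6373 mV

15.6373 mV


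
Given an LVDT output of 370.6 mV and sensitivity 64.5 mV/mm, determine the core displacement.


Displacement = Vout / sensitivity.
d = 370.6 / 64.5
d = 5.746 mm

5.746 mm


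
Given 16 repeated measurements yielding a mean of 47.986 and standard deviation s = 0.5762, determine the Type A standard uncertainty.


The standard uncertainty for Type A evaluation is u = s / sqrt(n).
u = 0.5762 / sqrt(16)
u = 0.5762 / 4.0
u = 0.1441

0.1441


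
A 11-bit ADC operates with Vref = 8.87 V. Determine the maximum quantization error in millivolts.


The maximum quantization error is +/- LSB/2.
LSB = Vref / 2^n = 8.87 / 2048 = 0.00433105 V
Max error = LSB / 2 = 0.00433105 / 2 = 0.00216553 V
Max error = 2.1655 mV

2.1655 mV


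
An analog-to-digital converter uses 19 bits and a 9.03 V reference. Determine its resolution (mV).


The resolution (LSB) of an ADC is Vref / 2^n.
LSB = 9.03 / 2^19
LSB = 9.03 / 524288
LSB = 1.722e-05 V = 0.01722336 mV

0.01722336 mV


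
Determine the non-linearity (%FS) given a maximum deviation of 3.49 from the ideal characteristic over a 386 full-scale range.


Linearity error = (max deviation / full scale) * 100%.
Linearity = (3.49 / 386) * 100
Linearity = 0.904 %FS

0.904 %FS


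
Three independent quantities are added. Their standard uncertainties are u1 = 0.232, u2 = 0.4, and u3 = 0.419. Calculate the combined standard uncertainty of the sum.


For a sum of independent quantities, uc = sqrt(u1^2 + u2^2 + u3^2).
uc = sqrt(0.232^2 + 0.4^2 + 0.419^2)
uc = sqrt(0.053824 + 0.16 + 0.175561)
uc = 0.624

0.624


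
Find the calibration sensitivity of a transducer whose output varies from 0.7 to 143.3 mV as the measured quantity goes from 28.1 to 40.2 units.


Sensitivity = (y2 - y1) / (x2 - x1).
S = (143.3 - 0.7) / (40.2 - 28.1)
S = 142.6 / 12.1
S = 11.7851 mV/unit

11.7851 mV/unit


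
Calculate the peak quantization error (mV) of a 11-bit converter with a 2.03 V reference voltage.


The maximum quantization error is +/- LSB/2.
LSB = Vref / 2^n = 2.03 / 2048 = 0.00099121 V
Max error = LSB / 2 = 0.00099121 / 2 = 0.00049561 V
Max error = 0.4956 mV

0.4956 mV


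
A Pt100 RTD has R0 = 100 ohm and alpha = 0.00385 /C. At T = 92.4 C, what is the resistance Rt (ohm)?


The RTD equation: Rt = R0 * (1 + alpha * T).
Rt = 100 * (1 + 0.00385 * 92.4)
Rt = 100 * (1 + 0.35574)
Rt = 100 * 1.35574
Rt = 135.574 ohm

135.574 ohm


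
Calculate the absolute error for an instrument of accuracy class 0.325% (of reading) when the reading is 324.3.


Absolute error = (accuracy% / 100) * reading.
Error = (0.325 / 100) * 324.3
Error = 0.00325 * 324.3
Error = 1.054

1.054


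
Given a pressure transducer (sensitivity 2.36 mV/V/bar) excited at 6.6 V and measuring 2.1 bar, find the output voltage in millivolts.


Output = sensitivity * Vex * P.
Vout = 2.36 * 6.6 * 2.1
Vout = 15.576 * 2.1
Vout = 32.71 mV

32.71 mV


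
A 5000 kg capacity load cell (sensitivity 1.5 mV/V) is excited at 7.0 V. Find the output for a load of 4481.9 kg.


Vout = rated_output * Vex * (load / capacity).
Vout = 1.5 * 7.0 * (4481.9 / 5000)
Vout = 1.5 * 7.0 * 0.89638
Vout = 9.412 mV

9.412 mV


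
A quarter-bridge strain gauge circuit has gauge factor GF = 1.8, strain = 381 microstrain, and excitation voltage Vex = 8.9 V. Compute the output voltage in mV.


Quarter bridge output: Vout = (GF * epsilon * Vex) / 4.
Vout = (1.8 * 381e-6 * 8.9) / 4
Vout = 0.00610362 / 4 V
Vout = 0.00152591 V = 1.5259 mV

1.5259 mV


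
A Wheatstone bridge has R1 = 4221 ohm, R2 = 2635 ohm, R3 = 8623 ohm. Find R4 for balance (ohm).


At balance: R1*R4 = R2*R3, so R4 = R2*R3/R1.
R4 = 2635 * 8623 / 4221
R4 = 22721605 / 4221
R4 = 5382.99 ohm

5382.99 ohm


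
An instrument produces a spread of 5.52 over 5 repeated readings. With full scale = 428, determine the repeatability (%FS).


Repeatability = (spread / full scale) * 100%.
R = (5.52 / 428) * 100
R = 1.29 %FS

1.29 %FS


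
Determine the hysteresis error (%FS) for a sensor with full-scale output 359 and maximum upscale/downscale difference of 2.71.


Hysteresis = (max difference / full scale) * 100%.
H = (2.71 / 359) * 100
H = 0.755 %FS

0.755 %FS


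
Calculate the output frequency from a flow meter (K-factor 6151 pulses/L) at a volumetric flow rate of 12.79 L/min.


Frequency = K * Q / 60 (converting L/min to L/s).
f = 6151 * 12.79 / 60
f = 78671.29 / 60
f = 1311.19 Hz

1311.19 Hz


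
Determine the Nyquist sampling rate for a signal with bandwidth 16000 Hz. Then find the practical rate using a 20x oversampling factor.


By Nyquist theorem, fs_min = 2 * fmax.
fs_min = 2 * 16000 = 32000 Hz
Practical rate = 20 * fs_min = 20 * 32000 = 640000 Hz

fs_min = 32000 Hz, fs_practical = 640000 Hz


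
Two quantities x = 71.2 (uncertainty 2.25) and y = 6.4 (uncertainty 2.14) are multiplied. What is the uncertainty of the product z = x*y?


For a product z = x*y, the relative uncertainty is:
uz/z = sqrt((ux/x)^2 + (uy/y)^2)
Relative uncertainties: ux/x = 2.25/71.2 = 0.031601
uy/y = 2.14/6.4 = 0.334375
z = 71.2 * 6.4 = 455.7
uz = 455.7 * sqrt(0.031601^2 + 0.334375^2) = 153.047

153.047


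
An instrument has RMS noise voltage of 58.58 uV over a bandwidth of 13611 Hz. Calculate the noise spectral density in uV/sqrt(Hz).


Noise spectral density = Vrms / sqrt(BW).
NSD = 58.58 / sqrt(13611)
NSD = 58.58 / 116.6662
NSD = 0.5021 uV/sqrt(Hz)

0.5021 uV/sqrt(Hz)


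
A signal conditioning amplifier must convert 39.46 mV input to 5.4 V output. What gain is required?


Gain = Vout / Vin (converting to same units).
G = 5.4 V / 39.46 mV
G = 5400.0 mV / 39.46 mV
G = 136.85

136.85


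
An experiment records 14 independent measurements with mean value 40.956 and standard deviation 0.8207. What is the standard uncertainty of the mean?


The standard uncertainty for Type A evaluation is u = s / sqrt(n).
u = 0.8207 / sqrt(14)
u = 0.8207 / 3.7417
u = 0.2193

0.2193


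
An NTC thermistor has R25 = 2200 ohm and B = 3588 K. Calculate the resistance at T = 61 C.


NTC thermistor equation: Rt = R25 * exp(B * (1/T - 1/T25)).
T in Kelvin: 334.15 K, T25 = 298.15 K
1/T - 1/T25 = 1/334.15 - 1/298.15 = -0.00036135
B * (1/T - 1/T25) = 3588 * -0.00036135 = -1.2965
Rt = 2200 * exp(-1.2965) = 601.7 ohm

601.7 ohm


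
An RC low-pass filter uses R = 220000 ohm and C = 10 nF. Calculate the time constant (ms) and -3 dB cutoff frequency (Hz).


Time constant: tau = R * C.
tau = 220000 * 1.00e-08 = 0.0022 s
tau = 2.2 ms
Cutoff frequency: fc = 1 / (2*pi*R*C).
fc = 1 / (2*pi*0.0022) = 72.34 Hz

tau = 2.2 ms, fc = 72.34 Hz


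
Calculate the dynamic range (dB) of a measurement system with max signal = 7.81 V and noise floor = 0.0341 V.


Dynamic range = 20 * log10(Vmax / Vnoise).
DR = 20 * log10(7.81 / 0.0341)
DR = 20 * log10(229.03)
DR = 47.2 dB

47.2 dB


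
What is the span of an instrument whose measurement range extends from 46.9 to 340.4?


Span = upper range - lower range.
Span = 340.4 - (46.9)
Span = 293.5

293.5


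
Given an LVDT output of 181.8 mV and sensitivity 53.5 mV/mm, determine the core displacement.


Displacement = Vout / sensitivity.
d = 181.8 / 53.5
d = 3.398 mm

3.398 mm


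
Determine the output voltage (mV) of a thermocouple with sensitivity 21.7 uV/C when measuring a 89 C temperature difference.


The thermocouple output V = sensitivity * dT.
V = 21.7 uV/C * 89 C
V = 1931.3 uV
V = 1.931 mV

1.931 mV


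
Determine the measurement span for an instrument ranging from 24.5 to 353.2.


Span = upper range - lower range.
Span = 353.2 - (24.5)
Span = 328.7

328.7
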